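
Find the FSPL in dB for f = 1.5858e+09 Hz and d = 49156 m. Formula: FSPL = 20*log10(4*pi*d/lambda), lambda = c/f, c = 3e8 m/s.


lambda = c / f = 3.0000e+08 / 1.5858e+09 = 0.1891790 m
FSPL = 20 * log10(4*pi*49156/0.1891790) = 130.3 dB

130.3 dB


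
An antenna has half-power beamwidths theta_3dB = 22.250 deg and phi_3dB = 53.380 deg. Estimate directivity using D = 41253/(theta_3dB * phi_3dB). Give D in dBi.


D_linear = 41253 / (22.250 * 53.380) = 34.73337
D_dBi = 10 * log10(34.73337) = 15.41 dBi

15.41 dBi


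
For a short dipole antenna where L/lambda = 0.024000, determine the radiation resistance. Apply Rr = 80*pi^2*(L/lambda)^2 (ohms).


Rr = 80 * pi^2 * (0.024000)^2 = 80 * 9.869604 * 5.760000e-04 = 0.4548 ohm

0.4548 ohm


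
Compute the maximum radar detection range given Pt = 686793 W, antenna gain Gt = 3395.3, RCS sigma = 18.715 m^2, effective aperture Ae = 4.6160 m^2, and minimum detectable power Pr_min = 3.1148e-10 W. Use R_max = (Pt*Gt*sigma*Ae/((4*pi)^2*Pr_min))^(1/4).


R^4 = 686793*3395.3*18.715*4.6160 / ((4*pi)^2 * 3.1148e-10) = 4.095527e+18
R_max = 4.095527e+18^0.25 = 44986 m

44986 m


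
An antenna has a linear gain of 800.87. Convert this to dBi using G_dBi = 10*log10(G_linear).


G_dBi = 10 * log10(800.87) = 29.04 dBi

29.04 dBi


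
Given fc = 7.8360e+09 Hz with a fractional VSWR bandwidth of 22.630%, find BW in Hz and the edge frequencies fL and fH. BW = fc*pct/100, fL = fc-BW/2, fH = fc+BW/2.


BW = 7.8360e+09 * 22.630/100 = 1.773287e+09 Hz
fL = 7.8360e+09 - 1.773287e+09/2 = 6.949e+09 Hz
fH = 7.8360e+09 + 1.773287e+09/2 = 8.723e+09 Hz

BW=1.773e+09 Hz, fL=6.949e+09 Hz, fH=8.723e+09 Hz


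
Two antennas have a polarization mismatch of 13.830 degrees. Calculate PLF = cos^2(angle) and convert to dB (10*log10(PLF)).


PLF_linear = cos^2(13.830 deg) = 0.9428590
PLF_dB = 10 * log10(0.9428590) = -0.2555 dB

-0.2555 dB


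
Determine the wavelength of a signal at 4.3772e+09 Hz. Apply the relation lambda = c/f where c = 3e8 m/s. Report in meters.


lambda = c / f = 3.0000e+08 / 4.3772e+09 = 0.06854 m

0.06854 m


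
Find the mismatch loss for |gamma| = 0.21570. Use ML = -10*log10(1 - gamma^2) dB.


ML = -10 * log10(1 - 0.21570^2) = -10 * log10(0.95347351) = 0.2069 dB

0.2069 dB


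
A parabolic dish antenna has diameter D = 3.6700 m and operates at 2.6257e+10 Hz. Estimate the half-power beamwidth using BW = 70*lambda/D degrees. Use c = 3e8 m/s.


lambda = c / f = 3.0000e+08 / 2.6257e+10 = 0.01142552 m
BW = 70 * 0.01142552 / 3.6700 = 0.2179 deg

0.2179 deg


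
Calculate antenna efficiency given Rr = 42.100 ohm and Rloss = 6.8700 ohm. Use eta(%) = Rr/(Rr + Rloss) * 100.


eta = 42.100 / (42.100 + 6.8700) * 100 = 85.97%

85.97%


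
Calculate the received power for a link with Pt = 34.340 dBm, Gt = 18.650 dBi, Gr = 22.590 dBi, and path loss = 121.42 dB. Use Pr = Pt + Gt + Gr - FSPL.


Pr = 34.340 + 18.650 + 22.590 - 121.42 = -45.84 dBm

-45.84 dBm


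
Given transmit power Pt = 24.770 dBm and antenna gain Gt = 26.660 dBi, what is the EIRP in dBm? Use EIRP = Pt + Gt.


EIRP = Pt + Gt = 24.770 + 26.660 = 51.43 dBm

51.43 dBm


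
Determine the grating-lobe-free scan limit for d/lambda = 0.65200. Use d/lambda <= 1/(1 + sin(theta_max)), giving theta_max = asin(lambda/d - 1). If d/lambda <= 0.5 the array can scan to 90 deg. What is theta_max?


lambda/d - 1 = 1/0.65200 - 1 = 0.5337423
theta_max = asin(0.5337423) = 32.26 deg

32.26 deg


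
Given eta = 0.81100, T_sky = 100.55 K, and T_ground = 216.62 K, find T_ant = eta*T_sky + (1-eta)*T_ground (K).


T_ant = 0.81100 * 100.55 + (1 - 0.81100) * 216.62 = 122.5 K

122.5 K


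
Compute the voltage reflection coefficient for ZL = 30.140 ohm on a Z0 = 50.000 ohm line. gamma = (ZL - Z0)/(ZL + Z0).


gamma = (30.140 - 50.000) / (30.140 + 50.000) = -0.2478

-0.2478


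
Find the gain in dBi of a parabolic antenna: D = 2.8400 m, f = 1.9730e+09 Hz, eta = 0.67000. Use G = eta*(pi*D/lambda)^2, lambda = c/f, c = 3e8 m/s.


lambda = c / f = 3.0000e+08 / 1.9730e+09 = 0.1520527 m
G_linear = 0.67000 * (pi * 2.8400 / 0.1520527)^2 = 2306.869
G_dBi = 10 * log10(2306.869) = 33.63 dBi

33.63 dBi


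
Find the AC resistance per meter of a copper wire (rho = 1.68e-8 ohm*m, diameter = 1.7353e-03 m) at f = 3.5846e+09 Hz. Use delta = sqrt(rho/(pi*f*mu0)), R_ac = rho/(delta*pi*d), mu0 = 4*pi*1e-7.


delta = sqrt(1.68e-8 / (pi * 3.5846e+09 * 4*pi*1e-7)) = 1.089568e-06 m
R_ac = 1.68e-8 / (1.089568e-06 * pi * 1.7353e-03) = 2.828 ohm/m

2.828 ohm/m


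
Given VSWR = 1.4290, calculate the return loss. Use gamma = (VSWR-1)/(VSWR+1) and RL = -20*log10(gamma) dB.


gamma = (1.4290 - 1) / (1.4290 + 1) = 0.1766159
RL = -20 * log10(0.1766159) = 15.06 dB

15.06 dB


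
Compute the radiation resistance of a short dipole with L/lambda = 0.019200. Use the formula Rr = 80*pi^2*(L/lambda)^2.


Rr = 80 * pi^2 * (0.019200)^2 = 80 * 9.869604 * 3.686400e-04 = 0.2911 ohm

0.2911 ohm


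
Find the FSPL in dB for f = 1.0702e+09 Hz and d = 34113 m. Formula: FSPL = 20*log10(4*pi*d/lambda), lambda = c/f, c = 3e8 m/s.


lambda = c / f = 3.0000e+08 / 1.0702e+09 = 0.2803214 m
FSPL = 20 * log10(4*pi*34113/0.2803214) = 123.7 dB

123.7 dB


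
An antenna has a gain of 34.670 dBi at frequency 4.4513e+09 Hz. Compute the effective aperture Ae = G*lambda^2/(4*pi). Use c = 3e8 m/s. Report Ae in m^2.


lambda = c / f = 3.0000e+08 / 4.4513e+09 = 0.06739604 m
G_linear = 10^(34.670/10) = 2930.893
Ae = G_linear * lambda^2 / (4*pi) = 2930.893 * 0.06739604^2 / (4*pi) = 1.059 m^2

1.059 m^2


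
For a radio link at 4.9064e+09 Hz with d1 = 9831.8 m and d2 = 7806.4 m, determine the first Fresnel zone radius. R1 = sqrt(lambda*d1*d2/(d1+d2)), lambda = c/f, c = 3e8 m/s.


lambda = c / f = 3.0000e+08 / 4.9064e+09 = 0.06114463 m
R1 = sqrt(0.06114463 * 9831.8 * 7806.4 / (9831.8 + 7806.4)) = 16.31 m

16.31 m


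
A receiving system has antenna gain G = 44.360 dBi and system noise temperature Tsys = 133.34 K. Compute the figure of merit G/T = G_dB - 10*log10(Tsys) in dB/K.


G/T = 44.360 - 10*log10(133.34) = 44.360 - 21.24960 = 23.11 dB/K

23.11 dB/K


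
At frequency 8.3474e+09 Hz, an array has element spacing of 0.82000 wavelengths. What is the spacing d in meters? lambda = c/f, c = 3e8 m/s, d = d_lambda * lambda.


lambda = c / f = 3.0000e+08 / 8.3474e+09 = 0.03593933 m
d = 0.82000 * 0.03593933 = 0.02947 m

0.02947 m


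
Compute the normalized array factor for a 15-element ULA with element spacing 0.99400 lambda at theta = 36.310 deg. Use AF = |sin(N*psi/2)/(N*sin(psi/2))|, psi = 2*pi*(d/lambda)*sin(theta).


psi = 2*pi*0.99400*sin(36.310 deg) = 3.698289 rad
AF = |sin(15*3.698289/2) / (15*sin(3.698289/2))| = 0.03548

0.03548


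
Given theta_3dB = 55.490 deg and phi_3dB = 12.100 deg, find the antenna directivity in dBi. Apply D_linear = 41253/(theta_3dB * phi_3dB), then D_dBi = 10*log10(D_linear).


D_linear = 41253 / (55.490 * 12.100) = 61.44060
D_dBi = 10 * log10(61.44060) = 17.88 dBi

17.88 dBi


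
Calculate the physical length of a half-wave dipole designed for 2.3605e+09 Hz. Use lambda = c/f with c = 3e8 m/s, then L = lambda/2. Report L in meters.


lambda = c / f = 3.0000e+08 / 2.3605e+09 = 0.1270917 m
L = lambda / 2 = 0.1270917 / 2 = 0.06355 m

0.06355 m


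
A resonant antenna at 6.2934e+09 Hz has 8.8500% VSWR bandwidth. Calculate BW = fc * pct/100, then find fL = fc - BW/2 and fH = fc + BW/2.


BW = 6.2934e+09 * 8.8500/100 = 5.569659e+08 Hz
fL = 6.2934e+09 - 5.569659e+08/2 = 6.015e+09 Hz
fH = 6.2934e+09 + 5.569659e+08/2 = 6.572e+09 Hz

BW=5.570e+08 Hz, fL=6.015e+09 Hz, fH=6.572e+09 Hz


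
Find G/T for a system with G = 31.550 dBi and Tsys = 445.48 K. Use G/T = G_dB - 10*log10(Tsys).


G/T = 31.550 - 10*log10(445.48) = 31.550 - 26.48828 = 5.062 dB/K

5.062 dB/K


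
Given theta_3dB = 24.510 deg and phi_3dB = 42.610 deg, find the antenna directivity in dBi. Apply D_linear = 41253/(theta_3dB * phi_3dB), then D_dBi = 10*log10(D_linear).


D_linear = 41253 / (24.510 * 42.610) = 39.50033
D_dBi = 10 * log10(39.50033) = 15.97 dBi

15.97 dBi


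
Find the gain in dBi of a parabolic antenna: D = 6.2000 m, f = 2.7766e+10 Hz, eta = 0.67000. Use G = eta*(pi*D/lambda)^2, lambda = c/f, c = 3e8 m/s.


lambda = c / f = 3.0000e+08 / 2.7766e+10 = 0.01080458 m
G_linear = 0.67000 * (pi * 6.2000 / 0.01080458)^2 = 2.177420e+06
G_dBi = 10 * log10(2.177420e+06) = 63.38 dBi

63.38 dBi


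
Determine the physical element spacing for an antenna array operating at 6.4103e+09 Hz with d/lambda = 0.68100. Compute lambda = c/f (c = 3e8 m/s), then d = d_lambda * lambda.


lambda = c / f = 3.0000e+08 / 6.4103e+09 = 0.04679968 m
d = 0.68100 * 0.04679968 = 0.03187 m

0.03187 m


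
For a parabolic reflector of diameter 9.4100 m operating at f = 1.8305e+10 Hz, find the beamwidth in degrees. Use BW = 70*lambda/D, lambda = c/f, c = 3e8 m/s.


lambda = c / f = 3.0000e+08 / 1.8305e+10 = 0.01638896 m
BW = 70 * 0.01638896 / 9.4100 = 0.1219 deg

0.1219 deg


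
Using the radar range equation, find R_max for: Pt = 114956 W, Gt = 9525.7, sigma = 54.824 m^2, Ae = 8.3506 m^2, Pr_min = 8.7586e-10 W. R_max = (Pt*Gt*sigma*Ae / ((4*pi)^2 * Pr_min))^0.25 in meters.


R^4 = 114956*9525.7*54.824*8.3506 / ((4*pi)^2 * 8.7586e-10) = 3.624620e+18
R_max = 3.624620e+18^0.25 = 43633 m

43633 m


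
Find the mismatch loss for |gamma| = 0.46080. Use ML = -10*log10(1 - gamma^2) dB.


ML = -10 * log10(1 - 0.46080^2) = -10 * log10(0.78766336) = 1.037 dB

1.037 dB


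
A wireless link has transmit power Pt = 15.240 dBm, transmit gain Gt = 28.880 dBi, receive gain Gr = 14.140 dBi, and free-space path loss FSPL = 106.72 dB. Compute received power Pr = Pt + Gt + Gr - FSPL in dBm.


Pr = 15.240 + 28.880 + 14.140 - 106.72 = -48.46 dBm

-48.46 dBm


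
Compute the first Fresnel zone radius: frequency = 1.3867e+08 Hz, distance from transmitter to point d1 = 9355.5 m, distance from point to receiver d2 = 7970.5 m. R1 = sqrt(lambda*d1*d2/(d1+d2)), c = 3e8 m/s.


lambda = c / f = 3.0000e+08 / 1.3867e+08 = 2.163410 m
R1 = sqrt(2.163410 * 9355.5 * 7970.5 / (9355.5 + 7970.5)) = 96.49 m

96.49 m


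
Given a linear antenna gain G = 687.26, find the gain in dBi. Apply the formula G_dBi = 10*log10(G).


G_dBi = 10 * log10(687.26) = 28.37 dBi

28.37 dBi


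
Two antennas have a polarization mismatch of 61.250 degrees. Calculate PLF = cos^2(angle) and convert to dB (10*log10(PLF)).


PLF_linear = cos^2(61.250 deg) = 0.2313502
PLF_dB = 10 * log10(0.2313502) = -6.357 dB

-6.357 dB


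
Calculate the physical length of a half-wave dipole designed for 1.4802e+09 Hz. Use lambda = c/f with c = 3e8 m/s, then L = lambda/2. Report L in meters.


lambda = c / f = 3.0000e+08 / 1.4802e+09 = 0.2026753 m
L = lambda / 2 = 0.2026753 / 2 = 0.1013 m

0.1013 m


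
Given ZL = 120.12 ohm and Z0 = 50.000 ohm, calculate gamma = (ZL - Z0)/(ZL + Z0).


gamma = (120.12 - 50.000) / (120.12 + 50.000) = 0.4122

0.4122


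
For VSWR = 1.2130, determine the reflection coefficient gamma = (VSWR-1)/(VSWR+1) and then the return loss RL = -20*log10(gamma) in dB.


gamma = (1.2130 - 1) / (1.2130 + 1) = 0.09624944
RL = -20 * log10(0.09624944) = 20.33 dB

20.33 dB


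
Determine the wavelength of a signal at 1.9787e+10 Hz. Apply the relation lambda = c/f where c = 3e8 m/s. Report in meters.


lambda = c / f = 3.0000e+08 / 1.9787e+10 = 0.01516 m

0.01516 m


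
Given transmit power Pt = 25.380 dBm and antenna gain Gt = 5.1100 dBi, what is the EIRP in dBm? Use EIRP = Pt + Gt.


EIRP = Pt + Gt = 25.380 + 5.1100 = 30.49 dBm

30.49 dBm


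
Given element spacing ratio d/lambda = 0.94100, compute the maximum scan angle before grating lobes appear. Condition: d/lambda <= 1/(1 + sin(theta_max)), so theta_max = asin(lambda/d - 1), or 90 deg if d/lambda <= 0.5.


lambda/d - 1 = 1/0.94100 - 1 = 0.06269926
theta_max = asin(0.06269926) = 3.595 deg

3.595 deg


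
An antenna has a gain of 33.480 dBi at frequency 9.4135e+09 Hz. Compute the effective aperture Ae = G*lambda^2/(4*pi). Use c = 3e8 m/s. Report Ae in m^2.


lambda = c / f = 3.0000e+08 / 9.4135e+09 = 0.03186912 m
G_linear = 10^(33.480/10) = 2228.435
Ae = G_linear * lambda^2 / (4*pi) = 2228.435 * 0.03186912^2 / (4*pi) = 0.1801 m^2

0.1801 m^2


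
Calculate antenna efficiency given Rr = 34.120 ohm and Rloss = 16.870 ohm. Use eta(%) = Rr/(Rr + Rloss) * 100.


eta = 34.120 / (34.120 + 16.870) * 100 = 66.92%

66.92%


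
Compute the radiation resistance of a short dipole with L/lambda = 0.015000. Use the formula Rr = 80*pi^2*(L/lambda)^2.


Rr = 80 * pi^2 * (0.015000)^2 = 80 * 9.869604 * 2.250000e-04 = 0.1777 ohm

0.1777 ohm


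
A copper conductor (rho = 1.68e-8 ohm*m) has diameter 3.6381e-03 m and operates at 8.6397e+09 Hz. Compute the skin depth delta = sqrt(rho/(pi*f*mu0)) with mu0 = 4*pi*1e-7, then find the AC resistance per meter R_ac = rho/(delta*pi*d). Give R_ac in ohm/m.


delta = sqrt(1.68e-8 / (pi * 8.6397e+09 * 4*pi*1e-7)) = 7.018195e-07 m
R_ac = 1.68e-8 / (7.018195e-07 * pi * 3.6381e-03) = 2.094 ohm/m

2.094 ohm/m


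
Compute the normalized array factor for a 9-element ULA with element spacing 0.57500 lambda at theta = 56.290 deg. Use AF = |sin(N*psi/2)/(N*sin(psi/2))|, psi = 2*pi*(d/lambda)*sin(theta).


psi = 2*pi*0.57500*sin(56.290 deg) = 3.005360 rad
AF = |sin(9*3.005360/2) / (9*sin(3.005360/2))| = 0.09109

0.09109


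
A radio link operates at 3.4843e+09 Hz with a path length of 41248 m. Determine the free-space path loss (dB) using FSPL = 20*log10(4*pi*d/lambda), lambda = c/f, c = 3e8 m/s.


lambda = c / f = 3.0000e+08 / 3.4843e+09 = 0.08610051 m
FSPL = 20 * log10(4*pi*41248/0.08610051) = 135.6 dB

135.6 dB


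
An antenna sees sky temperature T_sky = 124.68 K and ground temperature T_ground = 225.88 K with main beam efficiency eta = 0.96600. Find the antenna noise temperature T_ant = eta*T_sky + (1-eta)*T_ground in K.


T_ant = 0.96600 * 124.68 + (1 - 0.96600) * 225.88 = 128.1 K

128.1 K


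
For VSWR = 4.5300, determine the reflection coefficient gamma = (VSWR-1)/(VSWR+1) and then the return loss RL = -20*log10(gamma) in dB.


gamma = (4.5300 - 1) / (4.5300 + 1) = 0.6383363
RL = -20 * log10(0.6383363) = 3.899 dB

3.899 dB


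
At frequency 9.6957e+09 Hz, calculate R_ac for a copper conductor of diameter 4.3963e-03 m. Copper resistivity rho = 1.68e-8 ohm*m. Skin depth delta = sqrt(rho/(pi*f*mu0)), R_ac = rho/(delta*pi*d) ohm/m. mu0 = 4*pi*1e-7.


delta = sqrt(1.68e-8 / (pi * 9.6957e+09 * 4*pi*1e-7)) = 6.624989e-07 m
R_ac = 1.68e-8 / (6.624989e-07 * pi * 4.3963e-03) = 1.836 ohm/m

1.836 ohm/m


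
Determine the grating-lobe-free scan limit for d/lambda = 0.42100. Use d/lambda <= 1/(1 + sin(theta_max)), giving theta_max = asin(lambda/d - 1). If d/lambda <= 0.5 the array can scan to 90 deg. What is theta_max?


lambda/d - 1 = 1/0.42100 - 1 = 1.375297 >= 1
d/lambda <= 0.5, so the array can scan to endfire without grating lobes: theta_max = 90 deg

90 deg


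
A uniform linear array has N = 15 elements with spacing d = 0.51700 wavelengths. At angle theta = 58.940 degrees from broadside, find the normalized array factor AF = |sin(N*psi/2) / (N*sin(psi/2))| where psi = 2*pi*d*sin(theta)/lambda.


psi = 2*pi*0.51700*sin(58.940 deg) = 2.782675 rad
AF = |sin(15*2.782675/2) / (15*sin(2.782675/2))| = 0.06102

0.06102


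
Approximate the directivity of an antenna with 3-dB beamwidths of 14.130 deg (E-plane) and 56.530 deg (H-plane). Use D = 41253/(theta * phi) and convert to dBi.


D_linear = 41253 / (14.130 * 56.530) = 51.64573
D_dBi = 10 * log10(51.64573) = 17.13 dBi

17.13 dBi


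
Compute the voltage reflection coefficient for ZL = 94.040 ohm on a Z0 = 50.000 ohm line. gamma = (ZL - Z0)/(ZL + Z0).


gamma = (94.040 - 50.000) / (94.040 + 50.000) = 0.3057

0.3057


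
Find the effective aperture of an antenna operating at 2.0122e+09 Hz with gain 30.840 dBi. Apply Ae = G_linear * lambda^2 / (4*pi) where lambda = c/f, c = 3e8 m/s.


lambda = c / f = 3.0000e+08 / 2.0122e+09 = 0.1490905 m
G_linear = 10^(30.840/10) = 1213.389
Ae = G_linear * lambda^2 / (4*pi) = 1213.389 * 0.1490905^2 / (4*pi) = 2.146 m^2

2.146 m^2


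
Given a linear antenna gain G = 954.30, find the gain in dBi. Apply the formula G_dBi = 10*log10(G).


G_dBi = 10 * log10(954.30) = 29.80 dBi

29.80 dBi


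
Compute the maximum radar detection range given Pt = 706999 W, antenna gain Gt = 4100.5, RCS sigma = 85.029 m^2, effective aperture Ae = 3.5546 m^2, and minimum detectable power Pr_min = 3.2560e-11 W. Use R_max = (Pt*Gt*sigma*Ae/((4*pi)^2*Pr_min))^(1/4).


R^4 = 706999*4100.5*85.029*3.5546 / ((4*pi)^2 * 3.2560e-11) = 1.704156e+20
R_max = 1.704156e+20^0.25 = 114256 m

114256 m


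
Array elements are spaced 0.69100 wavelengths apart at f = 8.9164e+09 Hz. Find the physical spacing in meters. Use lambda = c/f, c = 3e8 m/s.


lambda = c / f = 3.0000e+08 / 8.9164e+09 = 0.03364587 m
d = 0.69100 * 0.03364587 = 0.02325 m

0.02325 m


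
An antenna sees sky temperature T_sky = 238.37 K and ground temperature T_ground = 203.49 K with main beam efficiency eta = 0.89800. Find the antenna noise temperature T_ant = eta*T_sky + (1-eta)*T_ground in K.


T_ant = 0.89800 * 238.37 + (1 - 0.89800) * 203.49 = 234.8 K

234.8 K


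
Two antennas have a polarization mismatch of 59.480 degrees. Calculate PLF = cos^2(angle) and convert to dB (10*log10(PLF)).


PLF_linear = cos^2(59.480 deg) = 0.2579005
PLF_dB = 10 * log10(0.2579005) = -5.885 dB

-5.885 dB


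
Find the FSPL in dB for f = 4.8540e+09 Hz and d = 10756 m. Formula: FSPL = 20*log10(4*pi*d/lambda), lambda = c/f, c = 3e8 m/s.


lambda = c / f = 3.0000e+08 / 4.8540e+09 = 0.06180470 m
FSPL = 20 * log10(4*pi*10756/0.06180470) = 126.8 dB

126.8 dB


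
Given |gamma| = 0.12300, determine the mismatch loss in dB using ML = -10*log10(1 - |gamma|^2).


ML = -10 * log10(1 - 0.12300^2) = -10 * log10(0.984871) = 0.06621 dB

0.06621 dB


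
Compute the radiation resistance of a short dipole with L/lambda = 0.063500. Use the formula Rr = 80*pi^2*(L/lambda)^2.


Rr = 80 * pi^2 * (0.063500)^2 = 80 * 9.869604 * 4.032250e-03 = 3.184 ohm

3.184 ohm


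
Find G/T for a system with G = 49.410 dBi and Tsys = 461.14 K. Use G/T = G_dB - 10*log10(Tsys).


G/T = 49.410 - 10*log10(461.14) = 49.410 - 26.63833 = 22.77 dB/K

22.77 dB/K


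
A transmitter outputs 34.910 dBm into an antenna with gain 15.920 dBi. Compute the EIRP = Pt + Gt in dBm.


EIRP = Pt + Gt = 34.910 + 15.920 = 50.83 dBm

50.83 dBm


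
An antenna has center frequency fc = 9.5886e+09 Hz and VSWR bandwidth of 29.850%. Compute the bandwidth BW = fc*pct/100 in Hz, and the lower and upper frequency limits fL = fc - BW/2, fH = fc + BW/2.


BW = 9.5886e+09 * 29.850/100 = 2.862197e+09 Hz
fL = 9.5886e+09 - 2.862197e+09/2 = 8.158e+09 Hz
fH = 9.5886e+09 + 2.862197e+09/2 = 1.102e+10 Hz

BW=2.862e+09 Hz, fL=8.158e+09 Hz, fH=1.102e+10 Hz


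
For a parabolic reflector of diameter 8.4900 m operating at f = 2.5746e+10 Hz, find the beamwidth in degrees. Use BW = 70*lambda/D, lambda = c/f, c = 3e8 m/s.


lambda = c / f = 3.0000e+08 / 2.5746e+10 = 0.01165230 m
BW = 70 * 0.01165230 / 8.4900 = 0.09607 deg

0.09607 deg


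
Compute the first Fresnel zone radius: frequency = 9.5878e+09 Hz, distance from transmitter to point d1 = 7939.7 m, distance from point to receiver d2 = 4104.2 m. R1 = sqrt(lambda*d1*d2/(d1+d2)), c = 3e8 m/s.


lambda = c / f = 3.0000e+08 / 9.5878e+09 = 0.03128976 m
R1 = sqrt(0.03128976 * 7939.7 * 4104.2 / (7939.7 + 4104.2)) = 9.201 m

9.201 m


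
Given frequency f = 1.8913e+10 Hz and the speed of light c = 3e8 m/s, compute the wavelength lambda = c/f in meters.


lambda = c / f = 3.0000e+08 / 1.8913e+10 = 0.01586 m

0.01586 m


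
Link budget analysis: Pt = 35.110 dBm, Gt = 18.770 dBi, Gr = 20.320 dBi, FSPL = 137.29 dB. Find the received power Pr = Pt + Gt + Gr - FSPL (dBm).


Pr = 35.110 + 18.770 + 20.320 - 137.29 = -63.09 dBm

-63.09 dBm


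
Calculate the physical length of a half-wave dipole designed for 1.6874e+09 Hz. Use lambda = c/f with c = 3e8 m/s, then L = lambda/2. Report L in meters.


lambda = c / f = 3.0000e+08 / 1.6874e+09 = 0.1777883 m
L = lambda / 2 = 0.1777883 / 2 = 0.08889 m

0.08889 m


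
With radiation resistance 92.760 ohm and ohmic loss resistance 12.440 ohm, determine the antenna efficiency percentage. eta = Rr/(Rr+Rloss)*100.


eta = 92.760 / (92.760 + 12.440) * 100 = 88.17%

88.17%


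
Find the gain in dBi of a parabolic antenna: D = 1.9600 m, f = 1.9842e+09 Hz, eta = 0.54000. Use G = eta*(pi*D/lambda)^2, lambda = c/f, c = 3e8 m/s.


lambda = c / f = 3.0000e+08 / 1.9842e+09 = 0.1511944 m
G_linear = 0.54000 * (pi * 1.9600 / 0.1511944)^2 = 895.6416
G_dBi = 10 * log10(895.6416) = 29.52 dBi

29.52 dBi


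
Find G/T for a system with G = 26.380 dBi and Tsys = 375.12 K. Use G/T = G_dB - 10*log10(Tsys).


G/T = 26.380 - 10*log10(375.12) = 26.380 - 25.74170 = 0.6383 dB/K

0.6383 dB/K


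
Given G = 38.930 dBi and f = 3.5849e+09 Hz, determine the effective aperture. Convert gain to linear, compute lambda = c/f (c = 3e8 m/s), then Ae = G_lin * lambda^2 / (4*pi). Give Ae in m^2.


lambda = c / f = 3.0000e+08 / 3.5849e+09 = 0.08368434 m
G_linear = 10^(38.930/10) = 7816.278
Ae = G_linear * lambda^2 / (4*pi) = 7816.278 * 0.08368434^2 / (4*pi) = 4.356 m^2

4.356 m^2


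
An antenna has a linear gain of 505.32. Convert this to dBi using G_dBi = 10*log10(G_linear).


G_dBi = 10 * log10(505.32) = 27.04 dBi

27.04 dBi


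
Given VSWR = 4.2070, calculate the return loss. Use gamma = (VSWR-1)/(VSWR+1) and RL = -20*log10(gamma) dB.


gamma = (4.2070 - 1) / (4.2070 + 1) = 0.6159017
RL = -20 * log10(0.6159017) = 4.210 dB

4.210 dB


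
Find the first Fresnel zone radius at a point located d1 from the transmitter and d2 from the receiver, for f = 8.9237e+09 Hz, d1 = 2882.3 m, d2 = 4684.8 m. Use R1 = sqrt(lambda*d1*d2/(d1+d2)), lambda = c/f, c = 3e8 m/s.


lambda = c / f = 3.0000e+08 / 8.9237e+09 = 0.03361834 m
R1 = sqrt(0.03361834 * 2882.3 * 4684.8 / (2882.3 + 4684.8)) = 7.745 m

7.745 m


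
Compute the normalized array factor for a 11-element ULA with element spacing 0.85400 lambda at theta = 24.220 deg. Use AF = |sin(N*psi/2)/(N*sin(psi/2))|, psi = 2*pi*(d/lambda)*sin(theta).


psi = 2*pi*0.85400*sin(24.220 deg) = 2.201290 rad
AF = |sin(11*2.201290/2) / (11*sin(2.201290/2))| = 0.04520

0.04520


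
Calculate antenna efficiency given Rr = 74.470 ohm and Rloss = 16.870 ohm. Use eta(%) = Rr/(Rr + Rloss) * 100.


eta = 74.470 / (74.470 + 16.870) * 100 = 81.53%

81.53%


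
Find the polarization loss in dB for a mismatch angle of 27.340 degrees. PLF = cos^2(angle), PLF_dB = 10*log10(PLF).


PLF_linear = cos^2(27.340 deg) = 0.7890712
PLF_dB = 10 * log10(0.7890712) = -1.029 dB

-1.029 dB


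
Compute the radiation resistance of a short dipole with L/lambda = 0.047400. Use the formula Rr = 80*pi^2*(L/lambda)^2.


Rr = 80 * pi^2 * (0.047400)^2 = 80 * 9.869604 * 2.246760e-03 = 1.774 ohm

1.774 ohm


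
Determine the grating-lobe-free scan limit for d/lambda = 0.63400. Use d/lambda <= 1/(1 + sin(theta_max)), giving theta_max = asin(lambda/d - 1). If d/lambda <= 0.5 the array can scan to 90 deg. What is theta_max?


lambda/d - 1 = 1/0.63400 - 1 = 0.5772871
theta_max = asin(0.5772871) = 35.26 deg

35.26 deg


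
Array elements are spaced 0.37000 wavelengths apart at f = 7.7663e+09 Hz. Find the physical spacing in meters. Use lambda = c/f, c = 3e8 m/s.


lambda = c / f = 3.0000e+08 / 7.7663e+09 = 0.03862843 m
d = 0.37000 * 0.03862843 = 0.01429 m

0.01429 m


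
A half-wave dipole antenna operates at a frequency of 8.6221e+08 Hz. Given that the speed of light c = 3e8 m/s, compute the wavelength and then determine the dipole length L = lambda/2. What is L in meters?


lambda = c / f = 3.0000e+08 / 8.6221e+08 = 0.3479431 m
L = lambda / 2 = 0.3479431 / 2 = 0.1740 m

0.1740 m


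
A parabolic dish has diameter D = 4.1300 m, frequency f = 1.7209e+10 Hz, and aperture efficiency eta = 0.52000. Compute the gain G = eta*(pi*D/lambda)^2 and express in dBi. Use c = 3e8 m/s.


lambda = c / f = 3.0000e+08 / 1.7209e+10 = 0.01743274 m
G_linear = 0.52000 * (pi * 4.1300 / 0.01743274)^2 = 288052.7
G_dBi = 10 * log10(288052.7) = 54.59 dBi

54.59 dBi


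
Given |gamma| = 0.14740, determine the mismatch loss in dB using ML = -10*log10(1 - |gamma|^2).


ML = -10 * log10(1 - 0.14740^2) = -10 * log10(0.97827324) = 0.09540 dB

0.09540 dB


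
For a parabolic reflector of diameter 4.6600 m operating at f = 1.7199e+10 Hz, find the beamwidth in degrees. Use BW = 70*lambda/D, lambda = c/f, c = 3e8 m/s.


lambda = c / f = 3.0000e+08 / 1.7199e+10 = 0.01744287 m
BW = 70 * 0.01744287 / 4.6600 = 0.2620 deg

0.2620 deg


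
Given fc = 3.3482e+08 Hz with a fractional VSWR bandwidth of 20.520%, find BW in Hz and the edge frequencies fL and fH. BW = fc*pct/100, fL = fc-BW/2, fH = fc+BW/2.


BW = 3.3482e+08 * 20.520/100 = 6.870506e+07 Hz
fL = 3.3482e+08 - 6.870506e+07/2 = 3.005e+08 Hz
fH = 3.3482e+08 + 6.870506e+07/2 = 3.692e+08 Hz

BW=6.871e+07 Hz, fL=3.005e+08 Hz, fH=3.692e+08 Hz


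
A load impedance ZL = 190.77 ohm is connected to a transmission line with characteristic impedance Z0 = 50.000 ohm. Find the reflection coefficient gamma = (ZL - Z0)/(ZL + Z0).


gamma = (190.77 - 50.000) / (190.77 + 50.000) = 0.5847

0.5847


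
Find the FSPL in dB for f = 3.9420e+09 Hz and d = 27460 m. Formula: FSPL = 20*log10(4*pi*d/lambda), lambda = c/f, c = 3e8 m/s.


lambda = c / f = 3.0000e+08 / 3.9420e+09 = 0.07610350 m
FSPL = 20 * log10(4*pi*27460/0.07610350) = 133.1 dB

133.1 dB


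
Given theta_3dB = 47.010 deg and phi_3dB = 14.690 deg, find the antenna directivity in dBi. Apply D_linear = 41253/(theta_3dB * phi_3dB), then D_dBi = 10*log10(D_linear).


D_linear = 41253 / (47.010 * 14.690) = 59.73701
D_dBi = 10 * log10(59.73701) = 17.76 dBi

17.76 dBi


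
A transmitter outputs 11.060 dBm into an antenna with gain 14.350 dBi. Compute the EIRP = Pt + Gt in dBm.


EIRP = Pt + Gt = 11.060 + 14.350 = 25.41 dBm

25.41 dBm


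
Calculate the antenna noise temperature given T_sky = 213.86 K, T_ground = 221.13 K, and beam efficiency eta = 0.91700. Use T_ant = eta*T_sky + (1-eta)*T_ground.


T_ant = 0.91700 * 213.86 + (1 - 0.91700) * 221.13 = 214.5 K

214.5 K


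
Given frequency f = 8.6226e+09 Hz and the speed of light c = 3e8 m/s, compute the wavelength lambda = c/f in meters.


lambda = c / f = 3.0000e+08 / 8.6226e+09 = 0.03479 m

0.03479 m


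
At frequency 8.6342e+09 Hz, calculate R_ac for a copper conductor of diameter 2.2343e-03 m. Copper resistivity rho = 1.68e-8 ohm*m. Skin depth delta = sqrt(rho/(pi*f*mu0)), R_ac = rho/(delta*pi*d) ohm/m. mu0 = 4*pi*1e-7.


delta = sqrt(1.68e-8 / (pi * 8.6342e+09 * 4*pi*1e-7)) = 7.020430e-07 m
R_ac = 1.68e-8 / (7.020430e-07 * pi * 2.2343e-03) = 3.409 ohm/m

3.409 ohm/m


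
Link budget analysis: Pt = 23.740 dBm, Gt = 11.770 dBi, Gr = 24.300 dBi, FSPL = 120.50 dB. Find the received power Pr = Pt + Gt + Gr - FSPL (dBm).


Pr = 23.740 + 11.770 + 24.300 - 120.50 = -60.69 dBm

-60.69 dBm


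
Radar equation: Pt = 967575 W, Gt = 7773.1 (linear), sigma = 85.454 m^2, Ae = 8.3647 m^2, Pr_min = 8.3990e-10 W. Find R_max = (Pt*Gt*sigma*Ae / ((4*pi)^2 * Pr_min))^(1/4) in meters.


R^4 = 967575*7773.1*85.454*8.3647 / ((4*pi)^2 * 8.3990e-10) = 4.053352e+19
R_max = 4.053352e+19^0.25 = 79791 m

79791 m


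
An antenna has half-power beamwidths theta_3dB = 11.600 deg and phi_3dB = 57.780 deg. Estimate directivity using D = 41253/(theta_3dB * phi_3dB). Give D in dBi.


D_linear = 41253 / (11.600 * 57.780) = 61.54886
D_dBi = 10 * log10(61.54886) = 17.89 dBi

17.89 dBi


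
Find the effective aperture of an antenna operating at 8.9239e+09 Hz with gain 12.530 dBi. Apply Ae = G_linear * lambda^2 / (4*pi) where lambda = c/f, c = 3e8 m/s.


lambda = c / f = 3.0000e+08 / 8.9239e+09 = 0.03361759 m
G_linear = 10^(12.530/10) = 17.90606
Ae = G_linear * lambda^2 / (4*pi) = 17.90606 * 0.03361759^2 / (4*pi) = 1.610e-03 m^2

1.610e-03 m^2


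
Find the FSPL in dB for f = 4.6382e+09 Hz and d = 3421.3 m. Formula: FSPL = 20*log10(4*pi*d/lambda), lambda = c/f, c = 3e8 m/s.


lambda = c / f = 3.0000e+08 / 4.6382e+09 = 0.06468026 m
FSPL = 20 * log10(4*pi*3421.3/0.06468026) = 116.5 dB

116.5 dB


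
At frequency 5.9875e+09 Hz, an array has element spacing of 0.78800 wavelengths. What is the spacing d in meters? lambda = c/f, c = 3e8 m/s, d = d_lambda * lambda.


lambda = c / f = 3.0000e+08 / 5.9875e+09 = 0.05010438 m
d = 0.78800 * 0.05010438 = 0.03948 m

0.03948 m


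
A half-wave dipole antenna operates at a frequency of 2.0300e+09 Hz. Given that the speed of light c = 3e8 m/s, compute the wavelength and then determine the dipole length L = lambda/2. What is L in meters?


lambda = c / f = 3.0000e+08 / 2.0300e+09 = 0.1477833 m
L = lambda / 2 = 0.1477833 / 2 = 0.07389 m

0.07389 m


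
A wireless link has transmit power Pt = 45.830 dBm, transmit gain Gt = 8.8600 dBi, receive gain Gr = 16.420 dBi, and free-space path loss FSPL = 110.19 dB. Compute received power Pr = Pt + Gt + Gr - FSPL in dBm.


Pr = 45.830 + 8.8600 + 16.420 - 110.19 = -39.08 dBm

-39.08 dBm


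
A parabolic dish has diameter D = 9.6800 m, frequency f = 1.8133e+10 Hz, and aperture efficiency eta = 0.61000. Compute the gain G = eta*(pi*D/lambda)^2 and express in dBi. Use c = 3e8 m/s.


lambda = c / f = 3.0000e+08 / 1.8133e+10 = 0.01654442 m
G_linear = 0.61000 * (pi * 9.6800 / 0.01654442)^2 = 2.060996e+06
G_dBi = 10 * log10(2.060996e+06) = 63.14 dBi

63.14 dBi


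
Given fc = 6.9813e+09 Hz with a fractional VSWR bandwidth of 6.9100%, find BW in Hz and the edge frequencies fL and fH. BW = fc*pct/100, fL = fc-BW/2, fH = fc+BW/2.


BW = 6.9813e+09 * 6.9100/100 = 4.824078e+08 Hz
fL = 6.9813e+09 - 4.824078e+08/2 = 6.740e+09 Hz
fH = 6.9813e+09 + 4.824078e+08/2 = 7.223e+09 Hz

BW=4.824e+08 Hz, fL=6.740e+09 Hz, fH=7.223e+09 Hz


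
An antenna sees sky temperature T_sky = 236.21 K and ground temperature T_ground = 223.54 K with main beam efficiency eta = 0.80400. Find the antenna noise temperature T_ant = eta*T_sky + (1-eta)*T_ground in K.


T_ant = 0.80400 * 236.21 + (1 - 0.80400) * 223.54 = 233.7 K

233.7 K


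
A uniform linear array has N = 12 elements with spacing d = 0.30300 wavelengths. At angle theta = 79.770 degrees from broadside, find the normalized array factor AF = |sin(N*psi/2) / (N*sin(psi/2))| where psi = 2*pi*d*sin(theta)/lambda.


psi = 2*pi*0.30300*sin(79.770 deg) = 1.873540 rad
AF = |sin(12*1.873540/2) / (12*sin(1.873540/2))| = 0.1003

0.1003


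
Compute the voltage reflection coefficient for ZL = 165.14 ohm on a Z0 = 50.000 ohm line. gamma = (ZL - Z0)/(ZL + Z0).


gamma = (165.14 - 50.000) / (165.14 + 50.000) = 0.5352

0.5352


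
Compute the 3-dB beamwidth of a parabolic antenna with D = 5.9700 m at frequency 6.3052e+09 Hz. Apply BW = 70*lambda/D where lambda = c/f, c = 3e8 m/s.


lambda = c / f = 3.0000e+08 / 6.3052e+09 = 0.04757978 m
BW = 70 * 0.04757978 / 5.9700 = 0.5579 deg

0.5579 deg


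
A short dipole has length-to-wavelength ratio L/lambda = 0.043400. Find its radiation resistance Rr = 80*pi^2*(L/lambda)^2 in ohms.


Rr = 80 * pi^2 * (0.043400)^2 = 80 * 9.869604 * 1.883560e-03 = 1.487 ohm

1.487 ohm


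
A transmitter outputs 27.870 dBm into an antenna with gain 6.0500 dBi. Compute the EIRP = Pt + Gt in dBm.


EIRP = Pt + Gt = 27.870 + 6.0500 = 33.92 dBm

33.92 dBm


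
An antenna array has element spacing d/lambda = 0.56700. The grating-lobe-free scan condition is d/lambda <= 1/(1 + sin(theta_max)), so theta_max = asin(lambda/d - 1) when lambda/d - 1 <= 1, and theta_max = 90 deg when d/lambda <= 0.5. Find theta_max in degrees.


lambda/d - 1 = 1/0.56700 - 1 = 0.7636684
theta_max = asin(0.7636684) = 49.79 deg

49.79 deg


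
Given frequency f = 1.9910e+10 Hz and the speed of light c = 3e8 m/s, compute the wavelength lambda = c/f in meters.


lambda = c / f = 3.0000e+08 / 1.9910e+10 = 0.01507 m

0.01507 m


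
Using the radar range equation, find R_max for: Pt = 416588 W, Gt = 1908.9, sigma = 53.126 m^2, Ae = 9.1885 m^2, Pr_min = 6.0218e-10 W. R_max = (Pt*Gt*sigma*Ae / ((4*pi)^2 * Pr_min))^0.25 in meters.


R^4 = 416588*1908.9*53.126*9.1885 / ((4*pi)^2 * 6.0218e-10) = 4.082213e+18
R_max = 4.082213e+18^0.25 = 44949 m

44949 m


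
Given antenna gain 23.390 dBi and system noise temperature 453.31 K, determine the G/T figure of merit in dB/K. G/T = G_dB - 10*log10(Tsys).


G/T = 23.390 - 10*log10(453.31) = 23.390 - 26.56395 = -3.174 dB/K

-3.174 dB/K


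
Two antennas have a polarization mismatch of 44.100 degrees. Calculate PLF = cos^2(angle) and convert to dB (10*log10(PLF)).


PLF_linear = cos^2(44.100 deg) = 0.5157054
PLF_dB = 10 * log10(0.5157054) = -2.876 dB

-2.876 dB


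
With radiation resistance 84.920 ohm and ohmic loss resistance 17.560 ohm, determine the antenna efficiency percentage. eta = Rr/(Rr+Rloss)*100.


eta = 84.920 / (84.920 + 17.560) * 100 = 82.86%

82.86%


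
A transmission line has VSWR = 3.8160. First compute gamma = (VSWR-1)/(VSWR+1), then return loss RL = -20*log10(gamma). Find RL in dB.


gamma = (3.8160 - 1) / (3.8160 + 1) = 0.5847176
RL = -20 * log10(0.5847176) = 4.661 dB

4.661 dB


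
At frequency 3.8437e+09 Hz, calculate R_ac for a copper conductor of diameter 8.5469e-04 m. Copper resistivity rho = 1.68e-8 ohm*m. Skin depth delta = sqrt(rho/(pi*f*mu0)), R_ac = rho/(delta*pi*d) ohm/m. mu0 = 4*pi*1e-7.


delta = sqrt(1.68e-8 / (pi * 3.8437e+09 * 4*pi*1e-7)) = 1.052204e-06 m
R_ac = 1.68e-8 / (1.052204e-06 * pi * 8.5469e-04) = 5.946 ohm/m

5.946 ohm/m


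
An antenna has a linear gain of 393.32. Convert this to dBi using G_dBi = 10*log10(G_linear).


G_dBi = 10 * log10(393.32) = 25.95 dBi

25.95 dBi


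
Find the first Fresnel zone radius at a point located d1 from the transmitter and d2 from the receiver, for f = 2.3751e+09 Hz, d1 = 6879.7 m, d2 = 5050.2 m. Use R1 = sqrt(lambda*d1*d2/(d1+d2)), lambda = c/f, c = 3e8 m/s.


lambda = c / f = 3.0000e+08 / 2.3751e+09 = 0.1263105 m
R1 = sqrt(0.1263105 * 6879.7 * 5050.2 / (6879.7 + 5050.2)) = 19.18 m

19.18 m


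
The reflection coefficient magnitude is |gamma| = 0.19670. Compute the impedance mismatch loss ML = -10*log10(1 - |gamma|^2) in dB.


ML = -10 * log10(1 - 0.19670^2) = -10 * log10(0.96130911) = 0.1714 dB

0.1714 dB


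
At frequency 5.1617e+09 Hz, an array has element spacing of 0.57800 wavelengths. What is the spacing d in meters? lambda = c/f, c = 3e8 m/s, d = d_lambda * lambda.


lambda = c / f = 3.0000e+08 / 5.1617e+09 = 0.05812039 m
d = 0.57800 * 0.05812039 = 0.03359 m

0.03359 m


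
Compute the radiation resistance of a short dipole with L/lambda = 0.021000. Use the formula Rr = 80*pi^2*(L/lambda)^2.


Rr = 80 * pi^2 * (0.021000)^2 = 80 * 9.869604 * 4.410000e-04 = 0.3482 ohm

0.3482 ohm


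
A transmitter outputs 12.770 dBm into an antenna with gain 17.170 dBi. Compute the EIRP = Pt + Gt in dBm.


EIRP = Pt + Gt = 12.770 + 17.170 = 29.94 dBm

29.94 dBm


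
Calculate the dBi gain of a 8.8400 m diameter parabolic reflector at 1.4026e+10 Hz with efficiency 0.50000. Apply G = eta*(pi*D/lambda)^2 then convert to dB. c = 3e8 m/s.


lambda = c / f = 3.0000e+08 / 1.4026e+10 = 0.02138885 m
G_linear = 0.50000 * (pi * 8.8400 / 0.02138885)^2 = 842945.3
G_dBi = 10 * log10(842945.3) = 59.26 dBi

59.26 dBi


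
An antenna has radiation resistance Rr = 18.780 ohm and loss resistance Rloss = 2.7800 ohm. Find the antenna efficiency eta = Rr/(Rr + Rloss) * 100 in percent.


eta = 18.780 / (18.780 + 2.7800) * 100 = 87.11%

87.11%


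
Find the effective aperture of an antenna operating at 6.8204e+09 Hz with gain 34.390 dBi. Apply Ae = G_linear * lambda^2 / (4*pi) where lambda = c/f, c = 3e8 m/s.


lambda = c / f = 3.0000e+08 / 6.8204e+09 = 0.04398569 m
G_linear = 10^(34.390/10) = 2747.894
Ae = G_linear * lambda^2 / (4*pi) = 2747.894 * 0.04398569^2 / (4*pi) = 0.4231 m^2

0.4231 m^2


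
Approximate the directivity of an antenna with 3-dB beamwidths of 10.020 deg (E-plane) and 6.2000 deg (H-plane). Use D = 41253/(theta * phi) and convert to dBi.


D_linear = 41253 / (10.020 * 6.2000) = 664.0429
D_dBi = 10 * log10(664.0429) = 28.22 dBi

28.22 dBi


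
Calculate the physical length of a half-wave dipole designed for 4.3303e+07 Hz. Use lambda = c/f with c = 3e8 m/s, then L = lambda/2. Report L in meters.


lambda = c / f = 3.0000e+08 / 4.3303e+07 = 6.927926 m
L = lambda / 2 = 6.927926 / 2 = 3.464 m

3.464 m


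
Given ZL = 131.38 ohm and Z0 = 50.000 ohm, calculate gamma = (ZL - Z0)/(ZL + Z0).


gamma = (131.38 - 50.000) / (131.38 + 50.000) = 0.4487

0.4487


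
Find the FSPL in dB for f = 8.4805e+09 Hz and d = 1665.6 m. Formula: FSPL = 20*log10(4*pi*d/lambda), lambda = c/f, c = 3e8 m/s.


lambda = c / f = 3.0000e+08 / 8.4805e+09 = 0.03537527 m
FSPL = 20 * log10(4*pi*1665.6/0.03537527) = 115.4 dB

115.4 dB


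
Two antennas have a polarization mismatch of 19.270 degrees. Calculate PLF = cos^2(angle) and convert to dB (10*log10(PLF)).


PLF_linear = cos^2(19.270 deg) = 0.8910867
PLF_dB = 10 * log10(0.8910867) = -0.5008 dB

-0.5008 dB


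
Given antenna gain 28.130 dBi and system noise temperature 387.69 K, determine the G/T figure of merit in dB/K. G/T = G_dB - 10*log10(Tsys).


G/T = 28.130 - 10*log10(387.69) = 28.130 - 25.88485 = 2.245 dB/K

2.245 dB/K


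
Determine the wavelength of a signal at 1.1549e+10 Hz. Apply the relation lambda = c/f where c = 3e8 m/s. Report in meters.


lambda = c / f = 3.0000e+08 / 1.1549e+10 = 0.02598 m

0.02598 m


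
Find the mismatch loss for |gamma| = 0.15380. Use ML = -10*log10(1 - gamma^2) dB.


ML = -10 * log10(1 - 0.15380^2) = -10 * log10(0.97634556) = 0.1040 dB

0.1040 dB


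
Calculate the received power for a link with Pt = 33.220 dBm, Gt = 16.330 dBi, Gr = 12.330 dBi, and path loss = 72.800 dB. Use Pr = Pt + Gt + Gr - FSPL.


Pr = 33.220 + 16.330 + 12.330 - 72.800 = -10.92 dBm

-10.92 dBm


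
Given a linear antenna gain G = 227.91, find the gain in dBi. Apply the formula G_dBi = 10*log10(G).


G_dBi = 10 * log10(227.91) = 23.58 dBi

23.58 dBi


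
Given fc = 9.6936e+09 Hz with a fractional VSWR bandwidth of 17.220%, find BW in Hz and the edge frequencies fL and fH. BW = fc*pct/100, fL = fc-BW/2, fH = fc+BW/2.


BW = 9.6936e+09 * 17.220/100 = 1.669238e+09 Hz
fL = 9.6936e+09 - 1.669238e+09/2 = 8.859e+09 Hz
fH = 9.6936e+09 + 1.669238e+09/2 = 1.053e+10 Hz

BW=1.669e+09 Hz, fL=8.859e+09 Hz, fH=1.053e+10 Hz


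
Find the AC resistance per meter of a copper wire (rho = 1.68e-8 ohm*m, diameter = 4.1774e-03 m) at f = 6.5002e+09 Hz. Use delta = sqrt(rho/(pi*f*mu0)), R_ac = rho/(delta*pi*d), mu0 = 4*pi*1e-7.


delta = sqrt(1.68e-8 / (pi * 6.5002e+09 * 4*pi*1e-7)) = 8.091172e-07 m
R_ac = 1.68e-8 / (8.091172e-07 * pi * 4.1774e-03) = 1.582 ohm/m

1.582 ohm/m


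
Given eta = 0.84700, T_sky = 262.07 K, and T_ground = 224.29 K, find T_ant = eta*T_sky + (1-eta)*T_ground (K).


T_ant = 0.84700 * 262.07 + (1 - 0.84700) * 224.29 = 256.3 K

256.3 K


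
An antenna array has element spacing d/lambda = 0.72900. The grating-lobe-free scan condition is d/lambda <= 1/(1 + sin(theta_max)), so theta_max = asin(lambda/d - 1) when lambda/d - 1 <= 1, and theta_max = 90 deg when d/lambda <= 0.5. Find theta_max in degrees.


lambda/d - 1 = 1/0.72900 - 1 = 0.3717421
theta_max = asin(0.3717421) = 21.82 deg

21.82 deg


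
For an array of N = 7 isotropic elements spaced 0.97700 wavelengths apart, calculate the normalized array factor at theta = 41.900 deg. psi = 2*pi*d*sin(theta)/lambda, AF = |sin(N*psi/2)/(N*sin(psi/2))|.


psi = 2*pi*0.97700*sin(41.900 deg) = 4.099605 rad
AF = |sin(7*4.099605/2) / (7*sin(4.099605/2))| = 0.1574

0.1574
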